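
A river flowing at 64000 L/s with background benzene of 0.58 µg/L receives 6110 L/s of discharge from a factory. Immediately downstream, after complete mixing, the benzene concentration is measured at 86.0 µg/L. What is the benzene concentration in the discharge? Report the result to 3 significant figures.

Mass balance: 64000·0.5800 + 6110·Cₑ = 70110·86.00
→ Cₑ = (70110·86.00 − 64000·0.5800) / 6110 = 980.7 µg/L.

981 µg/L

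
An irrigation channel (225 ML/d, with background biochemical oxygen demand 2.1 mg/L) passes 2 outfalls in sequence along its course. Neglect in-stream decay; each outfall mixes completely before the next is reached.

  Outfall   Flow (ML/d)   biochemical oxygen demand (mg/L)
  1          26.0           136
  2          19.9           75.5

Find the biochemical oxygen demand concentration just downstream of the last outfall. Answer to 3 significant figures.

20.3 mg/L

Below outfall 1: Q → 251.0 ML/d, C = (225.0·2.100 + 26.00·136.0)/251.0 = 15.97 mg/L.
Below outfall 2: Q → 270.9 ML/d, C = (251.0·15.97 + 19.90·75.50)/270.9 = 20.34 mg/L.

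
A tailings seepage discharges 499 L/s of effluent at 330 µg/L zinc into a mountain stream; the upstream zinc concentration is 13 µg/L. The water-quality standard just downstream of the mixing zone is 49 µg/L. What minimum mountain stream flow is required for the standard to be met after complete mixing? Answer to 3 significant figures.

3890 L/s

Set C_mix = 49: (Q·13.00 + 499.0·330.0) / (Q + 499.0) = 49
→ Q = 499.0·(330.0 − 49)/(49 − 13.00) = 3895 L/s.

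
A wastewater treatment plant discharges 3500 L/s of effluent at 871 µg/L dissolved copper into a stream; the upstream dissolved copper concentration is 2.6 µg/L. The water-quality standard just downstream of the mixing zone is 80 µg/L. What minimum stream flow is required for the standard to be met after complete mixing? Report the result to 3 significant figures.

35800 L/s

Set C_mix = 80: (Q·2.600 + 3500·871.0) / (Q + 3500) = 80
→ Q = 3500·(871.0 − 80)/(80 − 2.600) = 35770 L/s.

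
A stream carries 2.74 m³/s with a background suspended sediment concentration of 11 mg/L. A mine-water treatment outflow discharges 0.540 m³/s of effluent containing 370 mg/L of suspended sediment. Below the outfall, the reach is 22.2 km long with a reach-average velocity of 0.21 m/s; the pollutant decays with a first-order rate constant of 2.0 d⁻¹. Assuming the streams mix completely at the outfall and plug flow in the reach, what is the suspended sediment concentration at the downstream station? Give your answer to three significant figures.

After mixing, C = (2.740·11.00 + 0.5400·370.0) / 3.280 = 229.9/3.280 = 70.10 mg/L.
Travel time t = 22.2·1000 / 0.21 = 105700 s = 29.37 h.
First-order decay: C = 70.10·exp(−k·t) = 70.10·0.08655 = 6.067 mg/L.

6.07 mg/L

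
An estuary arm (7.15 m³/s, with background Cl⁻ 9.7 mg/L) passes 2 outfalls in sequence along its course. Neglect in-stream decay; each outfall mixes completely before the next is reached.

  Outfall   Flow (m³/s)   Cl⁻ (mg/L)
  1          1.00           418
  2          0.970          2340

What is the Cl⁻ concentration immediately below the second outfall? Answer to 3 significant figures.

302 mg/L

After outfall 1: Q = 7.150 + 1.000 = 8.150 m³/s; C = (7.150·9.700 + 1.000·418.0)/8.150 = 59.80 mg/L.
After outfall 2: Q = 8.150 + 0.9700 = 9.120 m³/s; C = (8.150·59.80 + 0.9700·2340)/9.120 = 302.3 mg/L.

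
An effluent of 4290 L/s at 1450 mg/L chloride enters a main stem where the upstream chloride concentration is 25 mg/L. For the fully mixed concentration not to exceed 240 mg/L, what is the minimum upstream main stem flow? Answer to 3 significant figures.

Set C_mix = 240: (Q·25.00 + 4290·1450) / (Q + 4290) = 240
→ Q = 4290·(1450 − 240)/(240 − 25.00) = 24140 L/s.

24100 L/s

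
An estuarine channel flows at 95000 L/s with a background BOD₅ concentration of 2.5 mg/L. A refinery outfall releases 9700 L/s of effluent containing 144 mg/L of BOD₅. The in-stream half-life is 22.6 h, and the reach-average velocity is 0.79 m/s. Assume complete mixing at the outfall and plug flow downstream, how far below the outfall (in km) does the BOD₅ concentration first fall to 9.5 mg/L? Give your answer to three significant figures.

After mixing, C = (95000·2.500 + 9700·144.0) / 104700 = 1634000/104700 = 15.61 mg/L.
Half-life 22.6 h → k = ln 2 / 22.6 = 0.03067 h⁻¹ = 0.7361 d⁻¹.
Set 15.61·exp(−k·t) = 9.5 → t = ln(15.61/9.5)/k = 58290 s = 16.19 h.
Distance = v·t = 0.79·58290 = 46050 m = 46.05 km.

46.0 km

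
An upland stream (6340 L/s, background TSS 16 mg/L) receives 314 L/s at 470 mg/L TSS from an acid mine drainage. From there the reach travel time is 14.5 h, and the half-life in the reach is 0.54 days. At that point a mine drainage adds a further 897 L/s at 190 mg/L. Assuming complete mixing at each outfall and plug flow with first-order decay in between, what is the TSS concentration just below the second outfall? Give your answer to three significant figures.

Mixed concentration C = ΣQC/ΣQ = (6340·16.00 + 314.0·470.0) / 6654 = 249000/6654 = 37.42 mg/L; combined flow 6654 L/s.
Half-life 0.54 d → k = ln 2 / 0.54 = 1.284 d⁻¹.
First-order decay: C = 37.42·exp(−k·t) = 37.42·0.4605 = 17.23 mg/L.
At the second outfall, C = (6654·17.23 + 897.0·190.0) / (6654 + 897.0) = 37.76 mg/L.

37.8 mg/L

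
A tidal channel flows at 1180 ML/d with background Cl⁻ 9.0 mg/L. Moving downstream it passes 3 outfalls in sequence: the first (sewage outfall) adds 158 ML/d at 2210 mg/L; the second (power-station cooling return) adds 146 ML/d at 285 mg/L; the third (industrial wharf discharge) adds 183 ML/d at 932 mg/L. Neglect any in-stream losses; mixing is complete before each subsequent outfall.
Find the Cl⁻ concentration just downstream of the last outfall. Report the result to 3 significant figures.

After outfall 1: Q = 1180 + 158.0 = 1338 ML/d; C = (1180·9.000 + 158.0·2210)/1338 = 268.9 mg/L.
After outfall 2: Q = 1338 + 146.0 = 1484 ML/d; C = (1338·268.9 + 146.0·285.0)/1484 = 270.5 mg/L.
After outfall 3: Q = 1484 + 183.0 = 1667 ML/d; C = (1484·270.5 + 183.0·932.0)/1667 = 343.1 mg/L.

343 mg/L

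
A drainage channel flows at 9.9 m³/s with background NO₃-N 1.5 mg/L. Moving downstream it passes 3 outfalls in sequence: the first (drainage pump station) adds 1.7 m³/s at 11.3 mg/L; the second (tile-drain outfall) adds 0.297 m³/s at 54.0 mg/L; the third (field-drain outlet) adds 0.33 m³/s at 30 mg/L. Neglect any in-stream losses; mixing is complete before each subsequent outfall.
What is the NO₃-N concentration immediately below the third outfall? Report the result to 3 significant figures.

Outfall 1: combined Q = 11.60 m³/s; C = (9.900·1.500 + 1.700·11.30)/11.60 = 2.936 mg/L.
Outfall 2: combined Q = 11.90 m³/s; C = (11.60·2.936 + 0.2970·54.00)/11.90 = 4.211 mg/L.
Outfall 3: combined Q = 12.23 m³/s; C = (11.90·4.211 + 0.3300·30.00)/12.23 = 4.907 mg/L.

4.91 mg/L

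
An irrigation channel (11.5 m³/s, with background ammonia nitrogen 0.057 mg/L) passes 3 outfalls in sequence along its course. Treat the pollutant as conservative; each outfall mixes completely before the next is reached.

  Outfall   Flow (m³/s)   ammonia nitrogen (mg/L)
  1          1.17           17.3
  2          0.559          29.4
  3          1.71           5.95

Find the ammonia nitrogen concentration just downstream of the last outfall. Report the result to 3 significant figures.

Below outfall 1: Q → 12.67 m³/s, C = (11.50·0.05700 + 1.170·17.30)/12.67 = 1.649 mg/L.
Below outfall 2: Q → 13.23 m³/s, C = (12.67·1.649 + 0.5590·29.40)/13.23 = 2.822 mg/L.
Below outfall 3: Q → 14.94 m³/s, C = (13.23·2.822 + 1.710·5.950)/14.94 = 3.180 mg/L.

3.18 mg/L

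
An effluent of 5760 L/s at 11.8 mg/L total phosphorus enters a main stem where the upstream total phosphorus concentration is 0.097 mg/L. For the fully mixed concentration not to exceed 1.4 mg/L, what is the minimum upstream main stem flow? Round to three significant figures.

Set C_mix = 1.4: (Q·0.09700 + 5760·11.80) / (Q + 5760) = 1.4
→ Q = 5760·(11.80 − 1.4)/(1.4 − 0.09700) = 45970 L/s.

46000 L/s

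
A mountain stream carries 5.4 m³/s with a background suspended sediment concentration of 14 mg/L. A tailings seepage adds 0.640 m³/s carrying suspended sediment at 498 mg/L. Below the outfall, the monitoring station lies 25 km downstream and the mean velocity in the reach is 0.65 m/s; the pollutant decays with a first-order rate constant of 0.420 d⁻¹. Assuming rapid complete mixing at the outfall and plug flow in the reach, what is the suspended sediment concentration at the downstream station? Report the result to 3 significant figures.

Conservation of mass: C = (5.400·14.00 + 0.6400·498.0) / 6.040 = 394.3/6.040 = 65.28 mg/L.
Travel time t = 25·1000 / 0.65 = 38460 s = 10.68 h.
After decay, C = 65.28 × e^(−kt) = 65.28 × 0.8295 = 54.15 mg/L.

54.2 mg/L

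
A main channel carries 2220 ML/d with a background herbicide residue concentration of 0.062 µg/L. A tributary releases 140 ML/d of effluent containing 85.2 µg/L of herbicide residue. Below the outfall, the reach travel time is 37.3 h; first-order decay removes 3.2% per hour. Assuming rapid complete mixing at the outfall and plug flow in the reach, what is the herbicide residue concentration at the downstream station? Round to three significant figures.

1.52 µg/L

Mass balance: C = (2220·0.06200 + 140.0·85.20) / 2360 = 12070/2360 = 5.113 µg/L.
3.2%/h lost → k = −ln(1 − 0.032) = 0.03252 h⁻¹.
First-order decay: C = 5.113·exp(−k·t) = 5.113·0.2973 = 1.520 µg/L.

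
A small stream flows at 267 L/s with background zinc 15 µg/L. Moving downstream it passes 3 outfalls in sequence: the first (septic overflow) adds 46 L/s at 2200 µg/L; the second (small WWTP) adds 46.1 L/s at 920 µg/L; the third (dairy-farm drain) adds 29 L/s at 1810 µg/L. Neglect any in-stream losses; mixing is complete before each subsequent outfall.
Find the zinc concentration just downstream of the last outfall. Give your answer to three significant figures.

516 µg/L

Outfall 1: combined Q = 313.0 L/s; C = (267.0·15.00 + 46.00·2200)/313.0 = 336.1 µg/L.
Outfall 2: combined Q = 359.1 L/s; C = (313.0·336.1 + 46.10·920.0)/359.1 = 411.1 µg/L.
Outfall 3: combined Q = 388.1 L/s; C = (359.1·411.1 + 29.00·1810)/388.1 = 515.6 µg/L.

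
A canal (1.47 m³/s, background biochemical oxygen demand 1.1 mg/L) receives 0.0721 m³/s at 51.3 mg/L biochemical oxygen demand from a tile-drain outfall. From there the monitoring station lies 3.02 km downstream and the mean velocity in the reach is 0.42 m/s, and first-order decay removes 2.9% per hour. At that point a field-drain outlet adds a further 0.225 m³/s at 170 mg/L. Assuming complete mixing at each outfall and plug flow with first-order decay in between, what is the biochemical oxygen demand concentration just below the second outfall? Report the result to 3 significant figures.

Mass balance: C = (1.470·1.100 + 0.07210·51.30) / 1.542 = 5.316/1.542 = 3.447 mg/L; combined flow 1.542 m³/s.
Travel time t = 3.02·1000 / 0.42 = 7190 s = 1.997 h.
2.9%/h lost → k = −ln(1 − 0.029) = 0.02943 h⁻¹.
Applying C = C₀e^(−kt): 3.447 × 0.9429 = 3.250 mg/L.
Second outfall: C = (1.542·3.250 + 0.2250·170.0)/1.767 = 24.48 mg/L.

24.5 mg/L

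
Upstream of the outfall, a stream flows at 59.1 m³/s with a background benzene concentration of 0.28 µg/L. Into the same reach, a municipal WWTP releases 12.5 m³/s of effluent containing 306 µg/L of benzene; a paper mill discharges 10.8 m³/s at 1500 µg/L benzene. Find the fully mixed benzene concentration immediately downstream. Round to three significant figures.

243 µg/L

Mass balance: C = (59.10·0.2800 + 12.50·306.0 + 10.80·1500) / 82.40 = 20040/82.40 = 243.2 µg/L.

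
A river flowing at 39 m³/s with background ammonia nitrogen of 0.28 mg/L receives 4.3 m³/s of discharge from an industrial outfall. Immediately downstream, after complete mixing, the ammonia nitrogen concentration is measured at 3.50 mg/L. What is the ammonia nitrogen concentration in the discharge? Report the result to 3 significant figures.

Mass balance: 39.00·0.2800 + 4.300·Cₑ = 43.30·3.500
→ Cₑ = (43.30·3.500 − 39.00·0.2800) / 4.300 = 32.70 mg/L.

32.7 mg/L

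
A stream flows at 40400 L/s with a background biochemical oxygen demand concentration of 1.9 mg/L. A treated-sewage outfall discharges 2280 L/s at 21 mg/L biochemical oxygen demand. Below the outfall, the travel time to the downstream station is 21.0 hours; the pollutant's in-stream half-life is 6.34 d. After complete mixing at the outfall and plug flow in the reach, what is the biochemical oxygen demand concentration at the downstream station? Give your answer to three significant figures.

2.65 mg/L

Conservation of mass: C = (40400·1.900 + 2280·21.00) / 42680 = 124600/42680 = 2.920 mg/L.
Half-life 6.34 d → k = ln 2 / 6.34 = 0.1093 d⁻¹.
Applying C = C₀e^(−kt): 2.920 × 0.9088 = 2.654 mg/L.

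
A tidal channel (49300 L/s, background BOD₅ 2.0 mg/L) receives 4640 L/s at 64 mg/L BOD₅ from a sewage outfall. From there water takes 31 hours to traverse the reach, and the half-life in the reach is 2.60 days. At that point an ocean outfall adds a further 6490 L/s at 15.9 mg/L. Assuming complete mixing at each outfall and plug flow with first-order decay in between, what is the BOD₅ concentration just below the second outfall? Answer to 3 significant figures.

Mixed concentration C = ΣQC/ΣQ = (49300·2.000 + 4640·64.00) / 53940 = 395600/53940 = 7.333 mg/L; combined flow 53940 L/s.
Half-life 2.60 d → k = ln 2 / 2.60 = 0.2666 d⁻¹.
Decay over the reach: 7.333·exp(−kt) = 7.333·0.7087 = 5.197 mg/L.
Second outfall: C = (53940·5.197 + 6490·15.90)/60430 = 6.346 mg/L.

6.35 mg/L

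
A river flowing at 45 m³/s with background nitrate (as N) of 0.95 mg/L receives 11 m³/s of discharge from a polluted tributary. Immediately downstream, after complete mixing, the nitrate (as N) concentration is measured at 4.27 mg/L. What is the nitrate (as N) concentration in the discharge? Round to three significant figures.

17.9 mg/L

Mass balance: 45.00·0.9500 + 11.00·Cₑ = 56.00·4.270
→ Cₑ = (56.00·4.270 − 45.00·0.9500) / 11.00 = 17.85 mg/L.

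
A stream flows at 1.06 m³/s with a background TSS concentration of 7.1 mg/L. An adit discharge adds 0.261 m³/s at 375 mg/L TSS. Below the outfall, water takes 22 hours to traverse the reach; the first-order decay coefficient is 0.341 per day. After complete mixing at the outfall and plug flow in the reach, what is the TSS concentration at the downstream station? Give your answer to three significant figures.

Flow-weighted average: C = (1.060·7.100 + 0.2610·375.0) / 1.321 = 105.4/1.321 = 79.79 mg/L.
After decay, C = 79.79 × e^(−kt) = 79.79 × 0.7316 = 58.37 mg/L.

58.4 mg/L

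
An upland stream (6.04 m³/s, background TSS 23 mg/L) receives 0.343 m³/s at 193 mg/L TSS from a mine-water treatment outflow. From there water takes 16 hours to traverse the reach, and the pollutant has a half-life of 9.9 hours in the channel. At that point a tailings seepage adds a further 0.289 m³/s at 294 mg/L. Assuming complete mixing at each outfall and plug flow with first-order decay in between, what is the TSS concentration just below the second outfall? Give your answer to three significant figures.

22.8 mg/L

Flow-weighted average: C = (6.040·23.00 + 0.3430·193.0) / 6.383 = 205.1/6.383 = 32.14 mg/L; combined flow 6.383 m³/s.
Half-life 9.9 h → k = ln 2 / 9.9 = 0.07001 h⁻¹ = 1.680 d⁻¹.
Applying C = C₀e^(−kt): 32.14 × 0.3262 = 10.48 mg/L.
At the second outfall, C = (6.383·10.48 + 0.2890·294.0) / (6.383 + 0.2890) = 22.76 mg/L.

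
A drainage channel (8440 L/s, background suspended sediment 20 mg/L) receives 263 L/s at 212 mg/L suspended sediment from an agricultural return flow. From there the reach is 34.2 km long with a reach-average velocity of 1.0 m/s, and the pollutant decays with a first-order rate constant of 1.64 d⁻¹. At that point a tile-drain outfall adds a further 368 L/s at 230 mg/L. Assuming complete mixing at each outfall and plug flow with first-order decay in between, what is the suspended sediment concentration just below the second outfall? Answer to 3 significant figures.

22.3 mg/L

Conservation of mass: C = (8440·20.00 + 263.0·212.0) / 8703 = 224600/8703 = 25.80 mg/L; combined flow 8703 L/s.
Travel time t = 34.2·1000 / 1.0 = 34200 s = 9.500 h.
After decay, C = 25.80 × e^(−kt) = 25.80 × 0.5225 = 13.48 mg/L.
Second outfall: C = (8703·13.48 + 368.0·230.0)/9071 = 22.27 mg/L.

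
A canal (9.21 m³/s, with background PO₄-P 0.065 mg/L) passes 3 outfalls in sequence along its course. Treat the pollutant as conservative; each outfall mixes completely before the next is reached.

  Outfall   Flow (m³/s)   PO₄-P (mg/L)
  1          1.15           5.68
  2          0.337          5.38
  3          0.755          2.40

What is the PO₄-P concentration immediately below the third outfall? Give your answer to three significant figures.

0.939 mg/L

Below outfall 1: Q → 10.36 m³/s, C = (9.210·0.06500 + 1.150·5.680)/10.36 = 0.6883 mg/L.
Below outfall 2: Q → 10.70 m³/s, C = (10.36·0.6883 + 0.3370·5.380)/10.70 = 0.8361 mg/L.
Below outfall 3: Q → 11.45 m³/s, C = (10.70·0.8361 + 0.7550·2.400)/11.45 = 0.9392 mg/L.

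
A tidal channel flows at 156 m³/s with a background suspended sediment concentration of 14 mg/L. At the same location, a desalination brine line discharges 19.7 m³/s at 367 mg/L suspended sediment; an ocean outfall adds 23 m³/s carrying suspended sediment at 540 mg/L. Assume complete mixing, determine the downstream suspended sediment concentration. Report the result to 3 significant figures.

After mixing, C = (156.0·14.00 + 19.70·367.0 + 23.00·540.0) / 198.7 = 21830/198.7 = 109.9 mg/L.

110 mg/L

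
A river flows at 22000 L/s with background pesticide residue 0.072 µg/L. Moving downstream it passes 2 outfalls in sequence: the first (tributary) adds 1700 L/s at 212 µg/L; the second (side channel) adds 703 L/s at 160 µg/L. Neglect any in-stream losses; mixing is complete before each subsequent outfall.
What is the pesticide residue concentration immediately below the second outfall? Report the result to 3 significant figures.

Outfall 1: combined Q = 23700 L/s; C = (22000·0.07200 + 1700·212.0)/23700 = 15.27 µg/L.
Outfall 2: combined Q = 24400 L/s; C = (23700·15.27 + 703.0·160.0)/24400 = 19.44 µg/L.

19.4 µg/L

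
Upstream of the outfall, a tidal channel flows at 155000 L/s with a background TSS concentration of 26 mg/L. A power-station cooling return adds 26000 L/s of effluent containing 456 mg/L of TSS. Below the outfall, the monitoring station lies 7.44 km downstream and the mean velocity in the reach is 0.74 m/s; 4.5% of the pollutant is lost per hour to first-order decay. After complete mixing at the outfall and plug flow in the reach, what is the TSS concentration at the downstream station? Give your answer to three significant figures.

Flow-weighted average: C = (155000·26.00 + 26000·456.0) / 181000 = 15890000/181000 = 87.77 mg/L.
Travel time t = 7.44·1000 / 0.74 = 10050 s = 2.793 h.
4.5%/h lost → k = −ln(1 − 0.045) = 0.04604 h⁻¹.
After decay, C = 87.77 × e^(−kt) = 87.77 × 0.8793 = 77.18 mg/L.

77.2 mg/L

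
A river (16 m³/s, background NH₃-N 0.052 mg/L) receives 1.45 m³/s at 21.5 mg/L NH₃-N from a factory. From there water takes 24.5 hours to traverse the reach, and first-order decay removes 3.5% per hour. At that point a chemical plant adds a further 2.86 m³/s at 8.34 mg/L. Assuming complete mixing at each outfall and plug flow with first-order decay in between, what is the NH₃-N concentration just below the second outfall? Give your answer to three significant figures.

1.83 mg/L

Mass balance: C = (16.00·0.05200 + 1.450·21.50) / 17.45 = 32.01/17.45 = 1.834 mg/L; combined flow 17.45 m³/s.
3.5%/h lost → k = −ln(1 − 0.035) = 0.03563 h⁻¹.
Decay over the reach: 1.834·exp(−kt) = 1.834·0.4178 = 0.7662 mg/L.
Second outfall: C = (17.45·0.7662 + 2.860·8.340)/20.31 = 1.833 mg/L.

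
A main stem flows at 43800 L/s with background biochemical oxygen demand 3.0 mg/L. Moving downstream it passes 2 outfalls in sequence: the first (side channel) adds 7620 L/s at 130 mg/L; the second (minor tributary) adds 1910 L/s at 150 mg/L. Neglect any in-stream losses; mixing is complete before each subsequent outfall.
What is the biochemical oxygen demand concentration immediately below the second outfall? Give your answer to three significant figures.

Below outfall 1: Q → 51420 L/s, C = (43800·3.000 + 7620·130.0)/51420 = 21.82 mg/L.
Below outfall 2: Q → 53330 L/s, C = (51420·21.82 + 1910·150.0)/53330 = 26.41 mg/L.

26.4 mg/L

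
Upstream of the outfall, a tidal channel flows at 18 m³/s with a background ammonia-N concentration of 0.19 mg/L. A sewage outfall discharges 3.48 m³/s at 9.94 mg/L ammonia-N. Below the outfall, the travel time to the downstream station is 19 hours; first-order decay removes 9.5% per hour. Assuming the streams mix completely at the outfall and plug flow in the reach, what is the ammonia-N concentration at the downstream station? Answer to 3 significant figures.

Mixed concentration C = ΣQC/ΣQ = (18.00·0.1900 + 3.480·9.940) / 21.48 = 38.01/21.48 = 1.770 mg/L.
9.5%/h lost → k = −ln(1 − 0.095) = 0.09982 h⁻¹.
After decay, C = 1.770 × e^(−kt) = 1.770 × 0.1501 = 0.2656 mg/L.

0.266 mg/L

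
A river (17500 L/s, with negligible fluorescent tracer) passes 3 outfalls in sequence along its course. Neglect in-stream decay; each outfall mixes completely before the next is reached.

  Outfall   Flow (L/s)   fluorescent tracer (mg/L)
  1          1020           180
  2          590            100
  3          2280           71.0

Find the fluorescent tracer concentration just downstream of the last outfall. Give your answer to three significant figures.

Below outfall 1: Q → 18520 L/s, C = (17500·0 + 1020·180.0)/18520 = 9.914 mg/L.
Below outfall 2: Q → 19110 L/s, C = (18520·9.914 + 590.0·100.0)/19110 = 12.69 mg/L.
Below outfall 3: Q → 21390 L/s, C = (19110·12.69 + 2280·71.00)/21390 = 18.91 mg/L.

18.9 mg/L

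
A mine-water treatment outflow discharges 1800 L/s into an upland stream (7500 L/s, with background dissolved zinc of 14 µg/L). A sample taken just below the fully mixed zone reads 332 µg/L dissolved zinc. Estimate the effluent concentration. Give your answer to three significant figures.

1660 µg/L

Mass balance: 7500·14.00 + 1800·Cₑ = 9300·332.0
→ Cₑ = (9300·332.0 − 7500·14.00) / 1800 = 1657 µg/L.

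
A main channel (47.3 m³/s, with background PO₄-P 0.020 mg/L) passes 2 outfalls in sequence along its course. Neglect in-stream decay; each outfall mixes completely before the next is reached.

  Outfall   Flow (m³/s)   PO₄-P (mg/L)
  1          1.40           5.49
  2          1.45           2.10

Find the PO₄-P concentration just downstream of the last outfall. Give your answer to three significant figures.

Below outfall 1: Q → 48.70 m³/s, C = (47.30·0.02000 + 1.400·5.490)/48.70 = 0.1772 mg/L.
Below outfall 2: Q → 50.15 m³/s, C = (48.70·0.1772 + 1.450·2.100)/50.15 = 0.2328 mg/L.

0.233 mg/L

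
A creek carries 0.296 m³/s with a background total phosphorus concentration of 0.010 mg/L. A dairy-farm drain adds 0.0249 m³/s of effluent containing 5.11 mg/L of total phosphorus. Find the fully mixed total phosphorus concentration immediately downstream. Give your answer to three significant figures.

Conservation of mass: C = (0.2960·0.01000 + 0.02490·5.110) / 0.3209 = 0.1302/0.3209 = 0.4057 mg/L.

0.406 mg/L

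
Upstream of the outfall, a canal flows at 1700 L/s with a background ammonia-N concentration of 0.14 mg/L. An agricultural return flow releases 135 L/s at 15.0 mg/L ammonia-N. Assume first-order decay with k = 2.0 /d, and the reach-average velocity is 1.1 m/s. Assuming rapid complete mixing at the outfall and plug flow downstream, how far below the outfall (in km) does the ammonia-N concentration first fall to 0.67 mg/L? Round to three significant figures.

After mixing, C = (1700·0.1400 + 135.0·15.00) / 1835 = 2263/1835 = 1.233 mg/L.
Set 1.233·exp(−k·t) = 0.67 → t = ln(1.233/0.67)/k = 26360 s = 7.321 h.
Distance = v·t = 1.1·26360 = 28990 m = 28.99 km.

29.0 km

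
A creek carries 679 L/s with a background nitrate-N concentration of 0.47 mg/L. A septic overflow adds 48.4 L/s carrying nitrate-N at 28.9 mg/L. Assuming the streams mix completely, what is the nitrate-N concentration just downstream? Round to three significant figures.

Flow-weighted average: C = (679.0·0.4700 + 48.40·28.90) / 727.4 = 1718/727.4 = 2.362 mg/L.

2.36 mg/L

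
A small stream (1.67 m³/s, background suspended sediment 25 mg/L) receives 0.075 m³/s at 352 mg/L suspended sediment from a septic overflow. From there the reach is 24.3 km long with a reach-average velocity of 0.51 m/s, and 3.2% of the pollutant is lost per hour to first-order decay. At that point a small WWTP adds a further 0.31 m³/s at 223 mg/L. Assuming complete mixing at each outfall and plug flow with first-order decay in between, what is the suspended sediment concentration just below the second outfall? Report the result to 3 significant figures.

55.2 mg/L

Mixed concentration C = ΣQC/ΣQ = (1.670·25.00 + 0.07500·352.0) / 1.745 = 68.15/1.745 = 39.05 mg/L; combined flow 1.745 m³/s.
Travel time t = 24.3·1000 / 0.51 = 47650 s = 13.24 h.
3.2%/h lost → k = −ln(1 − 0.032) = 0.03252 h⁻¹.
After decay, C = 39.05 × e^(−kt) = 39.05 × 0.6502 = 25.39 mg/L.
At the second outfall, C = (1.745·25.39 + 0.3100·223.0) / (1.745 + 0.3100) = 55.20 mg/L.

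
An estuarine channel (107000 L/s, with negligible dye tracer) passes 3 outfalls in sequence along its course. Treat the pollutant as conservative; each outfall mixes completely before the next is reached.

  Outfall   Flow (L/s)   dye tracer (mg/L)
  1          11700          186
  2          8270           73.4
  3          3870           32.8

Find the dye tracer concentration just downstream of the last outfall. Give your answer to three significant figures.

Below outfall 1: Q → 118700 L/s, C = (107000·0 + 11700·186.0)/118700 = 18.33 mg/L.
Below outfall 2: Q → 127000 L/s, C = (118700·18.33 + 8270·73.40)/127000 = 21.92 mg/L.
Below outfall 3: Q → 130800 L/s, C = (127000·21.92 + 3870·32.80)/130800 = 22.24 mg/L.

22.2 mg/L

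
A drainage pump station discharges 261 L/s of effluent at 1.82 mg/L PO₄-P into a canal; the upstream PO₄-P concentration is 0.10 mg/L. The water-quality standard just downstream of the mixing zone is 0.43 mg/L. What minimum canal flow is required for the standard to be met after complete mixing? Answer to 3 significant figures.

1100 L/s

Set C_mix = 0.43: (Q·0.1000 + 261.0·1.820) / (Q + 261.0) = 0.43
→ Q = 261.0·(1.820 − 0.43)/(0.43 − 0.1000) = 1099 L/s.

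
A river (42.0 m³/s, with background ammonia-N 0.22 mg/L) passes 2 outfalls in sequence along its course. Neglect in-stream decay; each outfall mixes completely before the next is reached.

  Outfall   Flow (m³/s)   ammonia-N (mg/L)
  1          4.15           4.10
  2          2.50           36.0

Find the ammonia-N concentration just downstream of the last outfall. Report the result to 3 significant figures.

2.39 mg/L

Below outfall 1: Q → 46.15 m³/s, C = (42.00·0.2200 + 4.150·4.100)/46.15 = 0.5689 mg/L.
Below outfall 2: Q → 48.65 m³/s, C = (46.15·0.5689 + 2.500·36.00)/48.65 = 2.390 mg/L.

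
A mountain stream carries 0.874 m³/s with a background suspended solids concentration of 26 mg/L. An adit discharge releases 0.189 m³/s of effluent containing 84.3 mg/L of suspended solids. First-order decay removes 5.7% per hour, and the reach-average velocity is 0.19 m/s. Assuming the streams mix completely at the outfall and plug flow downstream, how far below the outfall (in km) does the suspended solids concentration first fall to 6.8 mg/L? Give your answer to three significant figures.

19.5 km

Flow-weighted average: C = (0.8740·26.00 + 0.1890·84.30) / 1.063 = 38.66/1.063 = 36.37 mg/L.
5.7%/h lost → k = −ln(1 − 0.057) = 0.05869 h⁻¹.
Set 36.37·exp(−k·t) = 6.8 → t = ln(36.37/6.8)/k = 102800 s = 28.57 h.
Distance = v·t = 0.19·102800 = 19540 m = 19.54 km.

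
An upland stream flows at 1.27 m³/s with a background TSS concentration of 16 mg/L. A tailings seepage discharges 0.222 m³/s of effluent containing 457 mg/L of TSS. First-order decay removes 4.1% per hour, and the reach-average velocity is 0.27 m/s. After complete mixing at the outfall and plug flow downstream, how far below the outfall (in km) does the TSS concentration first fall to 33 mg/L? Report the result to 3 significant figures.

Flow-weighted average: C = (1.270·16.00 + 0.2220·457.0) / 1.492 = 121.8/1.492 = 81.62 mg/L.
4.1%/h lost → k = −ln(1 − 0.041) = 0.04186 h⁻¹.
Set 81.62·exp(−k·t) = 33 → t = ln(81.62/33)/k = 77870 s = 21.63 h.
Distance = v·t = 0.27·77870 = 21020 m = 21.02 km.

21.0 km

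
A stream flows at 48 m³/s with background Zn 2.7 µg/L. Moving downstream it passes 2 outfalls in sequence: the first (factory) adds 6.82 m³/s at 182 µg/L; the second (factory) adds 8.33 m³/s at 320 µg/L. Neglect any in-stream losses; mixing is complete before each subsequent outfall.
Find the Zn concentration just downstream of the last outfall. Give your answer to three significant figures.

After outfall 1: Q = 48.00 + 6.820 = 54.82 m³/s; C = (48.00·2.700 + 6.820·182.0)/54.82 = 25.01 µg/L.
After outfall 2: Q = 54.82 + 8.330 = 63.15 m³/s; C = (54.82·25.01 + 8.330·320.0)/63.15 = 63.92 µg/L.

63.9 µg/L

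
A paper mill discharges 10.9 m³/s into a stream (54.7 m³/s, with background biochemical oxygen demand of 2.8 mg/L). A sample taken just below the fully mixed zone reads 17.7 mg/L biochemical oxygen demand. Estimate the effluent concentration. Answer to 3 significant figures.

92.5 mg/L

Mass balance: 54.70·2.800 + 10.90·Cₑ = 65.60·17.70
→ Cₑ = (65.60·17.70 − 54.70·2.800) / 10.90 = 92.47 mg/L.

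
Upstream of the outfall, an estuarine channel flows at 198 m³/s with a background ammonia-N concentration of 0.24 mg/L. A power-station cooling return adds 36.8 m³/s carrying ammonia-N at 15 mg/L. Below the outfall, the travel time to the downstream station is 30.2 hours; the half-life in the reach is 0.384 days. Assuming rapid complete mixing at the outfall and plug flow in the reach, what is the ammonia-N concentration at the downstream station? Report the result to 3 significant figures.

Mixed concentration C = ΣQC/ΣQ = (198.0·0.2400 + 36.80·15.00) / 234.8 = 599.5/234.8 = 2.553 mg/L.
Half-life 0.384 d → k = ln 2 / 0.384 = 1.805 d⁻¹.
First-order decay: C = 2.553·exp(−k·t) = 2.553·0.1032 = 0.2634 mg/L.

0.263 mg/L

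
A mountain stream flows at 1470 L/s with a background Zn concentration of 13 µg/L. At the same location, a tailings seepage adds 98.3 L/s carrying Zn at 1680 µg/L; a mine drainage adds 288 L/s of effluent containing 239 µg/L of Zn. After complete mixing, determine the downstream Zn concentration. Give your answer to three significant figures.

Flow-weighted average: C = (1470·13.00 + 98.30·1680 + 288.0·239.0) / 1856 = 253100/1856 = 136.3 µg/L.

136 µg/L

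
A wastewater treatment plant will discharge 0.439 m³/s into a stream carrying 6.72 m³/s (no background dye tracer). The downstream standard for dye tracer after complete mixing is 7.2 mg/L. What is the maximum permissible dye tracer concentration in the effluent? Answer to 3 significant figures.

117 mg/L

At the limit, (Qr·Cr + Qe·Cₑ)/(Qr + Qe) = 7.2:
Cₑ = (7.159·7.2 − 6.720·0) / 0.4390 = 117.4 mg/L.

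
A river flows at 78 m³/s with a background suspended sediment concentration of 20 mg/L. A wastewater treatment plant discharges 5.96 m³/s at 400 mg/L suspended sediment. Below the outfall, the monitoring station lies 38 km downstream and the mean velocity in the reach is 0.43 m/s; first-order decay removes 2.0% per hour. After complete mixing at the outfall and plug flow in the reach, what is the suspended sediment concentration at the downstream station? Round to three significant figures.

Mixed concentration C = ΣQC/ΣQ = (78.00·20.00 + 5.960·400.0) / 83.96 = 3944/83.96 = 46.97 mg/L.
Travel time t = 38·1000 / 0.43 = 88370 s = 24.55 h.
2.0%/h lost → k = −ln(1 − 0.02) = 0.02020 h⁻¹.
Decay over the reach: 46.97·exp(−kt) = 46.97·0.6090 = 28.61 mg/L.

28.6 mg/L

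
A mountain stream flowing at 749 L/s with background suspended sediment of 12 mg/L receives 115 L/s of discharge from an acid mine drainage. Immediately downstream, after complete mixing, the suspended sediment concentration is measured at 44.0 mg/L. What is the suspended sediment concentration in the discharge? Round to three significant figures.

Mass balance: 749.0·12.00 + 115.0·Cₑ = 864.0·44.00
→ Cₑ = (864.0·44.00 − 749.0·12.00) / 115.0 = 252.4 mg/L.

252 mg/L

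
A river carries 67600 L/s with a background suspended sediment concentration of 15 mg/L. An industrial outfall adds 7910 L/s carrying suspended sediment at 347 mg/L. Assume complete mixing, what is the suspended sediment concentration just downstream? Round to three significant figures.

49.8 mg/L

Flow-weighted average: C = (67600·15.00 + 7910·347.0) / 75510 = 3759000/75510 = 49.78 mg/L.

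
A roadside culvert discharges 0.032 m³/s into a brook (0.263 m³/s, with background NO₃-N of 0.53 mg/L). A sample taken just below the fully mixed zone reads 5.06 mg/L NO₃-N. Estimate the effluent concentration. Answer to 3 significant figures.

Mass balance: 0.2630·0.5300 + 0.03200·Cₑ = 0.2950·5.060
→ Cₑ = (0.2950·5.060 − 0.2630·0.5300) / 0.03200 = 42.29 mg/L.

42.3 mg/L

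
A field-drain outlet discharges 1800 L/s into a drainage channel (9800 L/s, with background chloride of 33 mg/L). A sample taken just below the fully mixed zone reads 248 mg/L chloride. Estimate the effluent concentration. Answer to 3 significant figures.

Mass balance: 9800·33.00 + 1800·Cₑ = 11600·248.0
→ Cₑ = (11600·248.0 − 9800·33.00) / 1800 = 1419 mg/L.

1420 mg/L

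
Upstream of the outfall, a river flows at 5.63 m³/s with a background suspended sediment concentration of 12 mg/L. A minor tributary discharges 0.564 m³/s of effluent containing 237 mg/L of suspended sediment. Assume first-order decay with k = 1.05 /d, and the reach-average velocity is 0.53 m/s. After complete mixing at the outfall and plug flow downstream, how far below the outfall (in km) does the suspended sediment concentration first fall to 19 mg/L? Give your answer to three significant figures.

After mixing, C = (5.630·12.00 + 0.5640·237.0) / 6.194 = 201.2/6.194 = 32.49 mg/L.
Set 32.49·exp(−k·t) = 19 → t = ln(32.49/19)/k = 44140 s = 12.26 h.
Distance = v·t = 0.53·44140 = 23390 m = 23.39 km.

23.4 km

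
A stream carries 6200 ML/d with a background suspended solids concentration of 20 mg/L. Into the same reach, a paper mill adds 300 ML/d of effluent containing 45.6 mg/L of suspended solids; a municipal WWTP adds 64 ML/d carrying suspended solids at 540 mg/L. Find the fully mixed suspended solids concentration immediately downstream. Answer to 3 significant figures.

26.2 mg/L

Conservation of mass: C = (6200·20.00 + 300.0·45.60 + 64.00·540.0) / 6564 = 172200/6564 = 26.24 mg/L.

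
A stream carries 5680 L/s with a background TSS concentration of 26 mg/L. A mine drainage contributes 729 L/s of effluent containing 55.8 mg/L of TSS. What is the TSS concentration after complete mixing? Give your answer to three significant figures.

Mixed concentration C = ΣQC/ΣQ = (5680·26.00 + 729.0·55.80) / 6409 = 188400/6409 = 29.39 mg/L.

29.4 mg/L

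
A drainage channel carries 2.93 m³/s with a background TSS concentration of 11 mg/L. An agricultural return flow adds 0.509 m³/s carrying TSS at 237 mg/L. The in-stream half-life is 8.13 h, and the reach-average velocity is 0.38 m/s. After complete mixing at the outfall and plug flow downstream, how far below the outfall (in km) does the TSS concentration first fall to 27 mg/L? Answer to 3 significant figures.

Conservation of mass: C = (2.930·11.00 + 0.5090·237.0) / 3.439 = 152.9/3.439 = 44.45 mg/L.
Half-life 8.13 h → k = ln 2 / 8.13 = 0.08526 h⁻¹ = 2.046 d⁻¹.
Set 44.45·exp(−k·t) = 27 → t = ln(44.45/27)/k = 21050 s = 5.847 h.
Distance = v·t = 0.38·21050 = 7999 m = 7.999 km.

8.00 km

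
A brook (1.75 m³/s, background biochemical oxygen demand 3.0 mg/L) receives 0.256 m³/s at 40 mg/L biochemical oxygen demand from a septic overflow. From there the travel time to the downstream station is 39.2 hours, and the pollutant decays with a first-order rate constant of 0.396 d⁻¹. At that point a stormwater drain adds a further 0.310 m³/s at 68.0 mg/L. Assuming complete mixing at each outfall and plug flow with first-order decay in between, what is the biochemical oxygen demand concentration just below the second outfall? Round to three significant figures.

12.6 mg/L

After mixing, C = (1.750·3.000 + 0.2560·40.00) / 2.006 = 15.49/2.006 = 7.722 mg/L; combined flow 2.006 m³/s.
After decay, C = 7.722 × e^(−kt) = 7.722 × 0.5237 = 4.044 mg/L.
At the second outfall, C = (2.006·4.044 + 0.3100·68.00) / (2.006 + 0.3100) = 12.60 mg/L.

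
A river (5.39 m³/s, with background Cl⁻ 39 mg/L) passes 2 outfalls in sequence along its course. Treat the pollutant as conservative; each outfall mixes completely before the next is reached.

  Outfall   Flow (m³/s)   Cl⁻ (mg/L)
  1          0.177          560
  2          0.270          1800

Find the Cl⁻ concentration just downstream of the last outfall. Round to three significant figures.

After outfall 1: Q = 5.390 + 0.1770 = 5.567 m³/s; C = (5.390·39.00 + 0.1770·560.0)/5.567 = 55.56 mg/L.
After outfall 2: Q = 5.567 + 0.2700 = 5.837 m³/s; C = (5.567·55.56 + 0.2700·1800)/5.837 = 136.3 mg/L.

136 mg/L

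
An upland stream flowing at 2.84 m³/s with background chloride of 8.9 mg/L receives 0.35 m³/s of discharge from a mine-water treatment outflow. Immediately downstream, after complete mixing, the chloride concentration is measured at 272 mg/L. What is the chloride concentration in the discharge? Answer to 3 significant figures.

Mass balance: 2.840·8.900 + 0.3500·Cₑ = 3.190·272.0
→ Cₑ = (3.190·272.0 − 2.840·8.900) / 0.3500 = 2407 mg/L.

2410 mg/L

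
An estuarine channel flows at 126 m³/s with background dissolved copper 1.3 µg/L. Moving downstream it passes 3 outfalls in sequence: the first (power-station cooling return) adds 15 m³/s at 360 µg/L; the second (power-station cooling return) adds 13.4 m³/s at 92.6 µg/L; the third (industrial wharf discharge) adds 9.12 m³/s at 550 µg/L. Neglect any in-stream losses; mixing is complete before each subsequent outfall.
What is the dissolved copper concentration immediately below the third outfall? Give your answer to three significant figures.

72.3 µg/L

Outfall 1: combined Q = 141.0 m³/s; C = (126.0·1.300 + 15.00·360.0)/141.0 = 39.46 µg/L.
Outfall 2: combined Q = 154.4 m³/s; C = (141.0·39.46 + 13.40·92.60)/154.4 = 44.07 µg/L.
Outfall 3: combined Q = 163.5 m³/s; C = (154.4·44.07 + 9.120·550.0)/163.5 = 72.29 µg/L.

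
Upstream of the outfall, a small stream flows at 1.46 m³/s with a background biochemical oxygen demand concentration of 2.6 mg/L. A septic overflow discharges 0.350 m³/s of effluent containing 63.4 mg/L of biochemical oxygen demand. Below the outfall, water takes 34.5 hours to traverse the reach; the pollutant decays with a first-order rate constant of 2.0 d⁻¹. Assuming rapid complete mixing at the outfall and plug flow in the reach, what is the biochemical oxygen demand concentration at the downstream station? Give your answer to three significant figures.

Flow-weighted average: C = (1.460·2.600 + 0.3500·63.40) / 1.810 = 25.99/1.810 = 14.36 mg/L.
Applying C = C₀e^(−kt): 14.36 × 0.05642 = 0.8100 mg/L.

0.810 mg/L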